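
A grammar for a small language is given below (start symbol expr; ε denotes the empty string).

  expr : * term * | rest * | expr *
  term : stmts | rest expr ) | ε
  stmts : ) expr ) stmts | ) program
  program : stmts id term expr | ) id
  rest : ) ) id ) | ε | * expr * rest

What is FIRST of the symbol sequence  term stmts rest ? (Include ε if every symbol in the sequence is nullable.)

{ ), * }

Add FIRST(term)\{ε} = { ), * }; term is nullable, continue.
Add FIRST(stmts) = { ) }; stmts is not nullable, stop.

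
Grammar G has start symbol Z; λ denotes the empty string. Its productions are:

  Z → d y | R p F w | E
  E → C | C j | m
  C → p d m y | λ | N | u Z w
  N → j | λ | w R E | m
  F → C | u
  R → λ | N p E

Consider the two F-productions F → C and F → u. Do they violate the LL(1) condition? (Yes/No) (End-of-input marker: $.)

Yes

FIRST(C) = { j, m, p, u, w, λ } and FIRST(u) = { u }.
Both contain u, so the two alternatives are not disjoint — LL(1) conflict.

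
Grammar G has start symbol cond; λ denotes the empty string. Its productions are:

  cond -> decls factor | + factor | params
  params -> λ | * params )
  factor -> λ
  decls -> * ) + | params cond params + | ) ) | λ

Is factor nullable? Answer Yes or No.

Yes

factor has an λ-production, so factor ⇒ λ.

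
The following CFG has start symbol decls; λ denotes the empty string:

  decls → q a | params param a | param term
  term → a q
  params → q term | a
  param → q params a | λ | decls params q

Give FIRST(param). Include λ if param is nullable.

{ a, q, λ }

param → q params a contributes {q}.
param → λ contributes λ.
From param → decls params q: add FIRST(decls) = { a, q }.
Union: FIRST(param) = { a, q, λ }.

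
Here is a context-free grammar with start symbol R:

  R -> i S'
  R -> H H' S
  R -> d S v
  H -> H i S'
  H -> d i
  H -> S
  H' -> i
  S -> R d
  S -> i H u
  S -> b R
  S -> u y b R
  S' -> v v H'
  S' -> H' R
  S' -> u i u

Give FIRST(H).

From H -> H i S': add FIRST(H) = { b, d, i, u }.
H -> d i contributes {d}.
From H -> S: add FIRST(S) = { b, d, i, u }.
Union: FIRST(H) = { b, d, i, u }.

{ b, d, i, u }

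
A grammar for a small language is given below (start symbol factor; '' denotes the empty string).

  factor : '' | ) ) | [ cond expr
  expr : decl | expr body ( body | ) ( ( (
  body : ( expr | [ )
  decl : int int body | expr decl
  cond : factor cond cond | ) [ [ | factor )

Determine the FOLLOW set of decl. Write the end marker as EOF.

In expr : decl: decl is at the end, add FOLLOW(expr) = { EOF, (, ), [, int }.
In decl : expr decl: decl is at the end, add FOLLOW(decl) = { EOF, (, ), [, int }.
Union: FOLLOW(decl) = { EOF, (, ), [, int }.

{ EOF, (, ), [, int }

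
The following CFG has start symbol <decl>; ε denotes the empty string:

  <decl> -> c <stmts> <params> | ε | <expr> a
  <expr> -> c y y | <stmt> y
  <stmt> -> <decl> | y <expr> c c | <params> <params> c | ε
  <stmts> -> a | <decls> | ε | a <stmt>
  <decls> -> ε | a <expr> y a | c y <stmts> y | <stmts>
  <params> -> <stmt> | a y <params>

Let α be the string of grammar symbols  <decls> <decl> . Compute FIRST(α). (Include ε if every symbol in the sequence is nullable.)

{ a, c, y, ε }

Add FIRST(<decls>)\{ε} = { a, c }; <decls> is nullable, continue.
Add FIRST(<decl>)\{ε} = { a, c, y }; <decl> is nullable, continue.
Every symbol is nullable, so include ε.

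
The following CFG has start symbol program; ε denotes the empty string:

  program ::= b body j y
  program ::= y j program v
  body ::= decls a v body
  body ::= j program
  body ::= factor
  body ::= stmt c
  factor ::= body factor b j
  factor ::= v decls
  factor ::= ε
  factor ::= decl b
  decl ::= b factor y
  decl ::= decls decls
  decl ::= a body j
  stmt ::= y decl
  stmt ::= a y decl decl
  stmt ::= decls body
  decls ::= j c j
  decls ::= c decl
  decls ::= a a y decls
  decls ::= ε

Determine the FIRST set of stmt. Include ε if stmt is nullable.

{ a, b, c, j, v, y, ε }

stmt ::= y decl contributes {y}.
stmt ::= a y decl decl contributes {a}.
From stmt ::= decls body: decls, body nullable, take FIRST(decls) ∪ FIRST(body) = { a, b, c, j, v, y }; also ε since the whole RHS is nullable.
Union: FIRST(stmt) = { a, b, c, j, v, y, ε }.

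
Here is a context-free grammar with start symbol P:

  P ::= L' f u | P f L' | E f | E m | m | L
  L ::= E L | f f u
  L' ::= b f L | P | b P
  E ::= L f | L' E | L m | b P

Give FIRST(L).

From L ::= E L: add FIRST(E) = { b, f, m }.
L ::= f f u contributes {f}.
Union: FIRST(L) = { b, f, m }.

{ b, f, m }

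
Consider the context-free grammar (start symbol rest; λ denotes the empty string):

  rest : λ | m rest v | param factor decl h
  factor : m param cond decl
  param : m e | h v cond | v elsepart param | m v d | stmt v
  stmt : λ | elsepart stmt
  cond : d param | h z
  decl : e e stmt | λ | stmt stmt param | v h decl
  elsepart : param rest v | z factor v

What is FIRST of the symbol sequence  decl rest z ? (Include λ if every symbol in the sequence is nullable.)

Add FIRST(decl)\{λ} = { e, h, m, v, z }; decl is nullable, continue.
Add FIRST(rest)\{λ} = { h, m, v, z }; rest is nullable, continue.
z is a terminal; add {z} and stop.

{ e, h, m, v, z }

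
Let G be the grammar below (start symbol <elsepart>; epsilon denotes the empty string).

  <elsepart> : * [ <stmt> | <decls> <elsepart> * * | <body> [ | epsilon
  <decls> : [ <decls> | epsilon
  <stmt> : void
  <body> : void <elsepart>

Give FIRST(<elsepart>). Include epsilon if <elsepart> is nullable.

<elsepart> : * [ <stmt> contributes {*}.
From <elsepart> : <decls> <elsepart> * *: <decls>, <elsepart> nullable, take FIRST(<decls>) ∪ FIRST(<elsepart>) ∪ {*} = { *, [, void }.
From <elsepart> : <body> [: add FIRST(<body>) = { void }.
<elsepart> : epsilon contributes epsilon.
Union: FIRST(<elsepart>) = { *, [, void, epsilon }.

{ *, [, void, epsilon }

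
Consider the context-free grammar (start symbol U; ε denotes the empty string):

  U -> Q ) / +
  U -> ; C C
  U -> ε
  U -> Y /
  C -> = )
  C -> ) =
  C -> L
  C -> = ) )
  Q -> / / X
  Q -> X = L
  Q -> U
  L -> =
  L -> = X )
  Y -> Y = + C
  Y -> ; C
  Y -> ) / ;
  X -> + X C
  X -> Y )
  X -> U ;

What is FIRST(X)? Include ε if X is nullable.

X -> + X C contributes {+}.
From X -> Y ): add FIRST(Y) = { ), ; }.
From X -> U ;: U nullable, take FIRST(U) ∪ {;} = { ), +, /, ; }.
Union: FIRST(X) = { ), +, /, ; }.

{ ), +, /, ; }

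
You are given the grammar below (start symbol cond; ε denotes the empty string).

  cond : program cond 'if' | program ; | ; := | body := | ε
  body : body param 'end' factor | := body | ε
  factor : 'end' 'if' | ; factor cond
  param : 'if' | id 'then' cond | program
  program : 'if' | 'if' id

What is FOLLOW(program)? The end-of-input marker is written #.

{ 'end', 'if', :=, ;, id }

In cond : program cond 'if': add FIRST(cond 'if') = { 'if', :=, ;, id }.
In cond : program ;: add FIRST(;) = { ; }.
In param : program: program is at the end, add FOLLOW(param) = { 'end' }.
Union: FOLLOW(program) = { 'end', 'if', :=, ;, id }.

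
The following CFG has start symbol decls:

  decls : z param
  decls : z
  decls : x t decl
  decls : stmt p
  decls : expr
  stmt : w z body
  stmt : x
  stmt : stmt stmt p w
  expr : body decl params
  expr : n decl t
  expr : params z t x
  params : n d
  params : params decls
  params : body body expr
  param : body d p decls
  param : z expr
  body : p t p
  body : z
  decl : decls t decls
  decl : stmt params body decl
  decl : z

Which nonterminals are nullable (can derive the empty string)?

{ } (none)

No nonterminal has an empty production or an RHS whose symbols are all nullable.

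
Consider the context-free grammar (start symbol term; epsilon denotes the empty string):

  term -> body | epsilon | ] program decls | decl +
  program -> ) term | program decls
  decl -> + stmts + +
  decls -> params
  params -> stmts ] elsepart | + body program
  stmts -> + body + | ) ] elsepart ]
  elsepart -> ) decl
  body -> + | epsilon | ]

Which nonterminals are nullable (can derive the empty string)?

{ body, term }

Directly nullable (have an epsilon-production): term, body.
No other nonterminal has a production whose RHS symbols are all nullable.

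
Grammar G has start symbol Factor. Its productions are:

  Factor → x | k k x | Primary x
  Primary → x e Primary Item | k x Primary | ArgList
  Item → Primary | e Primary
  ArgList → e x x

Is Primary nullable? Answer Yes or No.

No

No nonterminal in this grammar is nullable.
No production of Primary has an RHS whose symbols are all nullable, so Primary is not nullable.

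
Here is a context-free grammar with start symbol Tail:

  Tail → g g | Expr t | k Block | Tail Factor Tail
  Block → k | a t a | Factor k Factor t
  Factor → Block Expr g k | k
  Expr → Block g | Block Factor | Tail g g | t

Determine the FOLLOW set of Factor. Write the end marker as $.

In Tail → Tail Factor Tail: add FIRST(Tail) = { a, g, k, t }.
In Block → Factor k Factor t: add FIRST(k Factor t) = { k }.
In Block → Factor k Factor t: add FIRST(t) = { t }.
In Expr → Block Factor: Factor is at the end, add FOLLOW(Expr) = { g, t }.
Union: FOLLOW(Factor) = { a, g, k, t }.

{ a, g, k, t }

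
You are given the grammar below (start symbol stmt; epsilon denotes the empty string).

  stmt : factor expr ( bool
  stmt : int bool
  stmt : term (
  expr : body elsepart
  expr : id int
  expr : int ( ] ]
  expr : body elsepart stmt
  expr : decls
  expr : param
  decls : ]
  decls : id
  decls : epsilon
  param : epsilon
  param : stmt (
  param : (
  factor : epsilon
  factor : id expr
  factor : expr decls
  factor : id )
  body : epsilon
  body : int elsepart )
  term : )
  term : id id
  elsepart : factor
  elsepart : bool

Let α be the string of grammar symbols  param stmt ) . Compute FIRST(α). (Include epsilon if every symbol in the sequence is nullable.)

Add FIRST(param)\{epsilon} = { (, ), ], bool, id, int }; param is nullable, continue.
Add FIRST(stmt) = { (, ), ], bool, id, int }; stmt is not nullable, stop.

{ (, ), ], bool, id, int }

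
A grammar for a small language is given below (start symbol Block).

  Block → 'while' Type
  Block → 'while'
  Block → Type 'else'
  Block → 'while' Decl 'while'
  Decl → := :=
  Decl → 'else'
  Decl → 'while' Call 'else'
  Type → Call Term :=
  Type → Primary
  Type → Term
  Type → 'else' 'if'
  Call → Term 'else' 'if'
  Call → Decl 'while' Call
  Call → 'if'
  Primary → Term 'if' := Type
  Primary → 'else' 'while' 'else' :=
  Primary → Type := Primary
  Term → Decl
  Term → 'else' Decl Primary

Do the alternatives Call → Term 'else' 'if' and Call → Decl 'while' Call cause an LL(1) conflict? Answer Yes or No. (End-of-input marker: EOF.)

Yes

FIRST(Term 'else' 'if') = { 'else', 'while', := } and FIRST(Decl 'while' Call) = { 'else', 'while', := }.
Both contain 'else', so the two alternatives are not disjoint — LL(1) conflict.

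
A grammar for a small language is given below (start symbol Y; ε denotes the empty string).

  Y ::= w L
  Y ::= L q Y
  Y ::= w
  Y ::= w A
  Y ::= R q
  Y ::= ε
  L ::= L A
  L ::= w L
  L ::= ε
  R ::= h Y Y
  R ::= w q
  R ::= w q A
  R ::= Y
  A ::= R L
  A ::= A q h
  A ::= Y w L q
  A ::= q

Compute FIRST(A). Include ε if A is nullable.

{ h, q, w, ε }

From A ::= R L: R, L nullable, take FIRST(R) ∪ FIRST(L) = { h, q, w }; also ε since the whole RHS is nullable.
From A ::= A q h: A nullable, take FIRST(A) ∪ {q} = { h, q, w }.
From A ::= Y w L q: Y nullable, take FIRST(Y) ∪ {w} = { h, q, w }.
A ::= q contributes {q}.
Union: FIRST(A) = { h, q, w, ε }.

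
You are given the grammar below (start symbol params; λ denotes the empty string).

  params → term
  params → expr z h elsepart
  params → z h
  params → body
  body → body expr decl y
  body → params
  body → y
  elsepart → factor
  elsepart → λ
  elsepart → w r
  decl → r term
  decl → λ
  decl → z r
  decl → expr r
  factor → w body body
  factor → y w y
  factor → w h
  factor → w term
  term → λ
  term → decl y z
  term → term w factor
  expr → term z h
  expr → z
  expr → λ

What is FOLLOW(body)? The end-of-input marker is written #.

In params → body: body is at the end, add FOLLOW(params) = { #, r, w, y, z }.
In body → body expr decl y: add FIRST(expr decl y) = { r, w, y, z }.
In factor → w body body: add FIRST(body)\{λ} = { r, w, y, z }.
  Since body is nullable, also add FOLLOW(factor) = { #, r, w, y, z }.
In factor → w body body: body is at the end, add FOLLOW(factor) = { #, r, w, y, z }.
Union: FOLLOW(body) = { #, r, w, y, z }.

{ #, r, w, y, z }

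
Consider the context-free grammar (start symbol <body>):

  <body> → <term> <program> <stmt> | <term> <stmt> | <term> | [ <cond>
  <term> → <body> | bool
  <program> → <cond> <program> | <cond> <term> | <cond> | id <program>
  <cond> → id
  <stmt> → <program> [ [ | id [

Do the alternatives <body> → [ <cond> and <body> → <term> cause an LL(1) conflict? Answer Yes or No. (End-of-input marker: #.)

Yes

FIRST([ <cond>) = { [ } and FIRST(<term>) = { [, bool }.
Both contain [, so the two alternatives are not disjoint — LL(1) conflict.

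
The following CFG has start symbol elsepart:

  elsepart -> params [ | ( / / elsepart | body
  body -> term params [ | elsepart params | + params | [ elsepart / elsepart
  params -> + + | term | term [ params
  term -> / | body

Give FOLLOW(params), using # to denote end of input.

In elsepart -> params [: add FIRST([) = { [ }.
In body -> term params [: add FIRST([) = { [ }.
In body -> elsepart params: params is at the end, add FOLLOW(body) = { #, (, +, /, [ }.
In body -> + params: params is at the end, add FOLLOW(body) = { #, (, +, /, [ }.
In params -> term [ params: params is at the end, add FOLLOW(params) = { #, (, +, /, [ }.
Union: FOLLOW(params) = { #, (, +, /, [ }.

{ #, (, +, /, [ }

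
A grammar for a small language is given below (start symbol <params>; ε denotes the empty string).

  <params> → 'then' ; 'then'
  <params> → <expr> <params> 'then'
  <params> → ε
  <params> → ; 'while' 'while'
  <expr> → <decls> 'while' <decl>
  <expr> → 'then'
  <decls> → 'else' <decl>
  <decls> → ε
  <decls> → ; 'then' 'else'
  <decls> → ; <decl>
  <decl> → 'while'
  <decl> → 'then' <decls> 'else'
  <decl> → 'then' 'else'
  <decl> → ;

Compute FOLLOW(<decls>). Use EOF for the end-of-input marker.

In <expr> → <decls> 'while' <decl>: add FIRST('while' <decl>) = { 'while' }.
In <decl> → 'then' <decls> 'else': add FIRST('else') = { 'else' }.
Union: FOLLOW(<decls>) = { 'else', 'while' }.

{ 'else', 'while' }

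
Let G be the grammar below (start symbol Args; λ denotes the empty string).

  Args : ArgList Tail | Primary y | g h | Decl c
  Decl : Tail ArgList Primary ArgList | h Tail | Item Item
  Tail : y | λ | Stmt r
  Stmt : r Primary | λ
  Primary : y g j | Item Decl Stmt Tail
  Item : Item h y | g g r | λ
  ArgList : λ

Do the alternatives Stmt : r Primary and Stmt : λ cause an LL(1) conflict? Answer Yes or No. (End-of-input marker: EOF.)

FIRST(r Primary) = { r } and FIRST(λ) = { λ }.
The second alternative is nullable and FOLLOW(Stmt) = { c, r, y } shares r with FIRST of the first — conflict.

Yes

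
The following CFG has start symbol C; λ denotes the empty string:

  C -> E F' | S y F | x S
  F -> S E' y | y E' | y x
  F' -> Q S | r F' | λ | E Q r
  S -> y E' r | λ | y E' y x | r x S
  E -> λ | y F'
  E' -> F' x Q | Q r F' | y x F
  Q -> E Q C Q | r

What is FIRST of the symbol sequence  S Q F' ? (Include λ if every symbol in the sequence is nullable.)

{ r, y }

Add FIRST(S)\{λ} = { r, y }; S is nullable, continue.
Add FIRST(Q) = { r, y }; Q is not nullable, stop.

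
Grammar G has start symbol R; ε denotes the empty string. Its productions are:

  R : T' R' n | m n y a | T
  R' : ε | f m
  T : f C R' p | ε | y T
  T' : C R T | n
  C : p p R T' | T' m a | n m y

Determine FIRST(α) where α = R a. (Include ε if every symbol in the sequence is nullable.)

{ a, f, m, n, p, y }

Add FIRST(R)\{ε} = { f, m, n, p, y }; R is nullable, continue.
a is a terminal; add {a} and stop.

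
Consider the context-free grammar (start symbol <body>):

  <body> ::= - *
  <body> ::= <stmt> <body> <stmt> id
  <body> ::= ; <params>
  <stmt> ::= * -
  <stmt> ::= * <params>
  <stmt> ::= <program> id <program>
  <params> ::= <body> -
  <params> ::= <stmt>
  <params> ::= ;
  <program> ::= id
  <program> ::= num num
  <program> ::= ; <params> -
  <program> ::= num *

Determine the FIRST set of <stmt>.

{ *, ;, id, num }

<stmt> ::= * - contributes {*}.
<stmt> ::= * <params> contributes {*}.
From <stmt> ::= <program> id <program>: add FIRST(<program>) = { ;, id, num }.
Union: FIRST(<stmt>) = { *, ;, id, num }.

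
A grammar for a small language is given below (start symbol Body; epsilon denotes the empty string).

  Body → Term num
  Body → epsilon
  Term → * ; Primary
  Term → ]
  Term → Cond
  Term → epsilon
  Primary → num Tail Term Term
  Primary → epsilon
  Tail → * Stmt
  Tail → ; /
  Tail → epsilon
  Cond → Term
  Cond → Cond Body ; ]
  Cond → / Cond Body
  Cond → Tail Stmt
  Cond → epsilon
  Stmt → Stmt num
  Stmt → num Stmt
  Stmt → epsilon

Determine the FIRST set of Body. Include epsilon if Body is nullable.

{ *, /, ;, ], num, epsilon }

From Body → Term num: Term nullable, take FIRST(Term) ∪ {num} = { *, /, ;, ], num }.
Body → epsilon contributes epsilon.
Union: FIRST(Body) = { *, /, ;, ], num, epsilon }.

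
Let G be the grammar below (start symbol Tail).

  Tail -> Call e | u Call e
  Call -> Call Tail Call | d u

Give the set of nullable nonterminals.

{ } (none)

No nonterminal has an empty production or an RHS whose symbols are all nullable.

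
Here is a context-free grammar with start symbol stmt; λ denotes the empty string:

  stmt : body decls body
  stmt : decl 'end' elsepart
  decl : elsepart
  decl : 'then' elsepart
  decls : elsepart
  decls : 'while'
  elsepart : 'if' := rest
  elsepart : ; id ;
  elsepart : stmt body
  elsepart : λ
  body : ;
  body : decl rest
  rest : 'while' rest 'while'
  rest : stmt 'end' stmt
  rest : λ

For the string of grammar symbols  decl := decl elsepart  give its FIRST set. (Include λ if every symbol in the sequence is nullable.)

{ 'end', 'if', 'then', 'while', :=, ; }

Add FIRST(decl)\{λ} = { 'end', 'if', 'then', 'while', ; }; decl is nullable, continue.
:= is a terminal; add {:=} and stop.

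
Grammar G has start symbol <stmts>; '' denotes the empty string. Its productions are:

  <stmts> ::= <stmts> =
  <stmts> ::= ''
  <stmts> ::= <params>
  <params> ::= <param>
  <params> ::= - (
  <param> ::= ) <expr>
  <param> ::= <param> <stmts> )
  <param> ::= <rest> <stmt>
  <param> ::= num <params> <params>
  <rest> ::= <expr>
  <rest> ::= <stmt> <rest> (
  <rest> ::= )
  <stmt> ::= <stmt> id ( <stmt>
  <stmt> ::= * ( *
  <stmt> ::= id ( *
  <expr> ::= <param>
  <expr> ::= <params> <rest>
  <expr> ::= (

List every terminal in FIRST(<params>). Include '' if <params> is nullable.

From <params> ::= <param>: add FIRST(<param>) = { (, ), *, -, id, num }.
<params> ::= - ( contributes {-}.
Union: FIRST(<params>) = { (, ), *, -, id, num }.

{ (, ), *, -, id, num }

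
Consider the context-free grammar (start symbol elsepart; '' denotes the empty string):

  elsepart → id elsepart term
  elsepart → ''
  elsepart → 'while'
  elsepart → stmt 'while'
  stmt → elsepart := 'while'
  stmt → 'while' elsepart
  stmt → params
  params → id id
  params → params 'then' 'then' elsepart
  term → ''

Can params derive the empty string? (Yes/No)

No

Nullable nonterminals: elsepart, term.
No production of params has an RHS whose symbols are all nullable, so params is not nullable.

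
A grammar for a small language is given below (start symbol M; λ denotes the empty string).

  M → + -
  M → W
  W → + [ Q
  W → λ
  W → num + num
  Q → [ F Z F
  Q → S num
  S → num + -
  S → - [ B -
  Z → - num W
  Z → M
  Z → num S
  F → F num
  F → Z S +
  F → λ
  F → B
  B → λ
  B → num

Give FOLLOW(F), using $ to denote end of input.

In Q → [ F Z F: add FIRST(Z F)\{λ} = { +, -, num }.
  Since Z F is nullable, also add FOLLOW(Q) = { $, +, -, num }.
In Q → [ F Z F: F is at the end, add FOLLOW(Q) = { $, +, -, num }.
In F → F num: add FIRST(num) = { num }.
Union: FOLLOW(F) = { $, +, -, num }.

{ $, +, -, num }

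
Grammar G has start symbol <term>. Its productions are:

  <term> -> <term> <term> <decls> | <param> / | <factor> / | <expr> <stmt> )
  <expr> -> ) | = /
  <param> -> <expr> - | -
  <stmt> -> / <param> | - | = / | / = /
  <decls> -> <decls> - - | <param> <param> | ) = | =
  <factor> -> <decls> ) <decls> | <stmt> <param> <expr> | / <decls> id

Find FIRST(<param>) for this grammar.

From <param> -> <expr> -: add FIRST(<expr>) = { ), = }.
<param> -> - contributes {-}.
Union: FIRST(<param>) = { ), -, = }.

{ ), -, = }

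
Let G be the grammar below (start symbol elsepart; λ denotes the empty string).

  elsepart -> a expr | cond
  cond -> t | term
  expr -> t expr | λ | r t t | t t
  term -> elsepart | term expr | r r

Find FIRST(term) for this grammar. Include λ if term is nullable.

{ a, r, t }

From term -> elsepart: add FIRST(elsepart) = { a, r, t }.
From term -> term expr: add FIRST(term) = { a, r, t }.
term -> r r contributes {r}.
Union: FIRST(term) = { a, r, t }.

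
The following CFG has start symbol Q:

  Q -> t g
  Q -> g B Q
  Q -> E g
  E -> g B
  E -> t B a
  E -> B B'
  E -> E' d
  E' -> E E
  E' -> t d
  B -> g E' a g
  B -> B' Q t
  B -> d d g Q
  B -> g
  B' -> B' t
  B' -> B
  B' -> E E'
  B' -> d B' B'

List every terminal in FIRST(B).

{ d, g, t }

B -> g E' a g contributes {g}.
From B -> B' Q t: add FIRST(B') = { d, g, t }.
B -> d d g Q contributes {d}.
B -> g contributes {g}.
Union: FIRST(B) = { d, g, t }.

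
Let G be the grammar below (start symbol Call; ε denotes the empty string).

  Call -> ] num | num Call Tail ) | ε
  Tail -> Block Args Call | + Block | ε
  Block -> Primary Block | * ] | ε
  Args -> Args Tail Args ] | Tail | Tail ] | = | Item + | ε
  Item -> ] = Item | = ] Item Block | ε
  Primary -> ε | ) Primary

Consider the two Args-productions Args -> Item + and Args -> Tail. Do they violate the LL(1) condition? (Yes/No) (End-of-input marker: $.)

Yes

FIRST(Item +) = { +, =, ] } and FIRST(Tail) = { ), *, +, =, ], num, ε }.
Both contain +, so the two alternatives are not disjoint — LL(1) conflict.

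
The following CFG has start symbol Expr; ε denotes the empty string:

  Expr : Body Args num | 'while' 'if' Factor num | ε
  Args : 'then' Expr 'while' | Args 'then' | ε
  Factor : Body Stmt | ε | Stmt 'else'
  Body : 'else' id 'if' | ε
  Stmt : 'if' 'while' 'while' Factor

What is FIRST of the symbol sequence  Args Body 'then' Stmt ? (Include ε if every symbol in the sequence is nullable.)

Add FIRST(Args)\{ε} = { 'then' }; Args is nullable, continue.
Add FIRST(Body)\{ε} = { 'else' }; Body is nullable, continue.
'then' is a terminal; add {'then'} and stop.

{ 'else', 'then' }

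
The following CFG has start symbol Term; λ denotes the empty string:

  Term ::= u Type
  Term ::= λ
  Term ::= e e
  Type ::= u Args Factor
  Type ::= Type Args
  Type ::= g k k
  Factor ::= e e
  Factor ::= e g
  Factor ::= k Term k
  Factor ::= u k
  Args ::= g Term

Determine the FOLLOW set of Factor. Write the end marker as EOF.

In Type ::= u Args Factor: Factor is at the end, add FOLLOW(Type) = { EOF, e, g, k, u }.
Union: FOLLOW(Factor) = { EOF, e, g, k, u }.

{ EOF, e, g, k, u }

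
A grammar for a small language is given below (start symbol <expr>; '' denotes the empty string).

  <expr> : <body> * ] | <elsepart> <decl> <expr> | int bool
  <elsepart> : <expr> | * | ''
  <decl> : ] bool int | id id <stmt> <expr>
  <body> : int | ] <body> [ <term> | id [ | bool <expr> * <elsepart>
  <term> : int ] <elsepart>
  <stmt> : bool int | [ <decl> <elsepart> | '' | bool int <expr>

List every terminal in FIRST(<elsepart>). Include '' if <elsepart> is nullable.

{ *, ], bool, id, int, '' }

From <elsepart> : <expr>: add FIRST(<expr>) = { *, ], bool, id, int }.
<elsepart> : * contributes {*}.
<elsepart> : '' contributes ''.
Union: FIRST(<elsepart>) = { *, ], bool, id, int, '' }.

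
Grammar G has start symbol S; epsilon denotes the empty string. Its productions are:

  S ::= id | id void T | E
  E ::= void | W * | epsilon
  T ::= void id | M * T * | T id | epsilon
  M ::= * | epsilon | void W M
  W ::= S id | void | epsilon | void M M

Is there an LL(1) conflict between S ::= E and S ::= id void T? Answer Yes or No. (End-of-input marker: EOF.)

Yes

FIRST(E) = { *, id, void, epsilon } and FIRST(id void T) = { id }.
Both contain id, so the two alternatives are not disjoint — LL(1) conflict.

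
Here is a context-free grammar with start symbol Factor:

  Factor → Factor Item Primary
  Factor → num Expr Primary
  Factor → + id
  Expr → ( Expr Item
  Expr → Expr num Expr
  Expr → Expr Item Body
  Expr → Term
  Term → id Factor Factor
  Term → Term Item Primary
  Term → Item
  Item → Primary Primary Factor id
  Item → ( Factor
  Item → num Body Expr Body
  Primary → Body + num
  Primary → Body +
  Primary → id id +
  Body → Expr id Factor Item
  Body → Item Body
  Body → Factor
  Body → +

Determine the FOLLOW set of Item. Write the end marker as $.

In Factor → Factor Item Primary: add FIRST(Primary) = { (, +, id, num }.
In Expr → ( Expr Item: Item is at the end, add FOLLOW(Expr) = { (, +, id, num }.
In Expr → Expr Item Body: add FIRST(Body) = { (, +, id, num }.
In Term → Term Item Primary: add FIRST(Primary) = { (, +, id, num }.
In Term → Item: Item is at the end, add FOLLOW(Term) = { (, +, id, num }.
In Body → Expr id Factor Item: Item is at the end, add FOLLOW(Body) = { (, +, id, num }.
In Body → Item Body: add FIRST(Body) = { (, +, id, num }.
Union: FOLLOW(Item) = { (, +, id, num }.

{ (, +, id, num }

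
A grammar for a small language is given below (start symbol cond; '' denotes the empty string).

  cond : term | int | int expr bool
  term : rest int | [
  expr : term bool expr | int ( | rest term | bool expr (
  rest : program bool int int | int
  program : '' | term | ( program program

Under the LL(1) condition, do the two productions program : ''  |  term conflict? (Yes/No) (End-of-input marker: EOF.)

Yes

FIRST('') = { '' } and FIRST(term) = { (, [, bool, int }.
The first alternative is nullable and FOLLOW(program) = { (, [, bool, int } shares ( with FIRST of the second — conflict.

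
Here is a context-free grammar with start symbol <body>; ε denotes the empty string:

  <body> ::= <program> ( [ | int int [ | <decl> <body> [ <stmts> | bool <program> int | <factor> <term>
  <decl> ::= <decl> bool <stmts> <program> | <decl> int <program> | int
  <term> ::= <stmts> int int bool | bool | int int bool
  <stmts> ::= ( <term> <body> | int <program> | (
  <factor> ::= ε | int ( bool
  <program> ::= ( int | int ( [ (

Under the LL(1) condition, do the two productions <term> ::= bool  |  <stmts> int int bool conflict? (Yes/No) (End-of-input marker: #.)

FIRST(bool) = { bool } and FIRST(<stmts> int int bool) = { (, int }.
The FIRST sets are disjoint and neither alternative is nullable — no conflict.

No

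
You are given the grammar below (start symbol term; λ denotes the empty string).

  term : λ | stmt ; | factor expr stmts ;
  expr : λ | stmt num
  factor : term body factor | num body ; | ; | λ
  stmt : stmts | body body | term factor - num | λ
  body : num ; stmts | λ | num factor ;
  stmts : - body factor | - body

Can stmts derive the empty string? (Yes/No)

No

Nullable nonterminals: body, expr, factor, stmt, term.
No production of stmts has an RHS whose symbols are all nullable, so stmts is not nullable.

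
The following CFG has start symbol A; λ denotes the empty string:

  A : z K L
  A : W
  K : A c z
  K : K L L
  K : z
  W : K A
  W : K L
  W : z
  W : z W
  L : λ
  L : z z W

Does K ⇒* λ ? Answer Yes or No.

No

Nullable nonterminals: L.
No production of K has an RHS whose symbols are all nullable, so K is not nullable.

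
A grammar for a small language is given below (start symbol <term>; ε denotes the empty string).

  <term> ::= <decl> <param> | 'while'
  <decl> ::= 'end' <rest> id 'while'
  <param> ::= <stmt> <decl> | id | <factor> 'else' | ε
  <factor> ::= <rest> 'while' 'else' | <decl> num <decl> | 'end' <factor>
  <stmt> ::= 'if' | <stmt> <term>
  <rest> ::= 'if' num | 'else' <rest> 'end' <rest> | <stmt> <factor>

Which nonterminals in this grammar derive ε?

{ <param> }

Directly nullable (have an ε-production): <param>.
No other nonterminal has a production whose RHS symbols are all nullable.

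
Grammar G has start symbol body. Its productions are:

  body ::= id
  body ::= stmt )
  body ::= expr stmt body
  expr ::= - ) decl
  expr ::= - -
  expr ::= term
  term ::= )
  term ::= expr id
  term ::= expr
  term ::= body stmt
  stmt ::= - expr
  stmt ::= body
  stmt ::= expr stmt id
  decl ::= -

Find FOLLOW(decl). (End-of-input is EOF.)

In expr ::= - ) decl: decl is at the end, add FOLLOW(expr) = { ), -, id }.
Union: FOLLOW(decl) = { ), -, id }.

{ ), -, id }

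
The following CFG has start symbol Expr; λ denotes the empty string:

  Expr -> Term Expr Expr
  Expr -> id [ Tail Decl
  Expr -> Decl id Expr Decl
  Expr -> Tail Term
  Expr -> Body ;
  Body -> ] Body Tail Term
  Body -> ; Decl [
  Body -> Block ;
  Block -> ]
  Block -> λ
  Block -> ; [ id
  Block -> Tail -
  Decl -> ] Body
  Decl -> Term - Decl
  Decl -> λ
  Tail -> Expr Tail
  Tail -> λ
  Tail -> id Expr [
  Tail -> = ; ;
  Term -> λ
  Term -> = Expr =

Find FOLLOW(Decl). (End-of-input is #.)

In Expr -> id [ Tail Decl: Decl is at the end, add FOLLOW(Expr) = { #, -, ;, =, [, ], id }.
In Expr -> Decl id Expr Decl: add FIRST(id Expr Decl) = { id }.
In Expr -> Decl id Expr Decl: Decl is at the end, add FOLLOW(Expr) = { #, -, ;, =, [, ], id }.
In Body -> ; Decl [: add FIRST([) = { [ }.
In Decl -> Term - Decl: Decl is at the end, add FOLLOW(Decl) = { #, -, ;, =, [, ], id }.
Union: FOLLOW(Decl) = { #, -, ;, =, [, ], id }.

{ #, -, ;, =, [, ], id }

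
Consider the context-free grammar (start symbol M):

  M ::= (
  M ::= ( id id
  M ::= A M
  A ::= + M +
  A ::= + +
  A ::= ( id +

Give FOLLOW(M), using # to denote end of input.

M is the start symbol, so # ∈ FOLLOW(M).
In M ::= A M: M is at the end, add FOLLOW(M) = { #, + }.
In A ::= + M +: add FIRST(+) = { + }.
Union: FOLLOW(M) = { #, + }.

{ #, + }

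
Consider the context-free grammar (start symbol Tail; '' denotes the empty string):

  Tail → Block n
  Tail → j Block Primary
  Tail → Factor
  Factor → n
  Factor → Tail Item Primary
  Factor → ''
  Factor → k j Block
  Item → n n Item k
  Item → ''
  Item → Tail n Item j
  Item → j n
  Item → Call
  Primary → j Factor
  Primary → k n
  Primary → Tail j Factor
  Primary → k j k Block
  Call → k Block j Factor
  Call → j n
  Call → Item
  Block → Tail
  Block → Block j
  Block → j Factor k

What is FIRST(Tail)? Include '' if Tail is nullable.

From Tail → Block n: Block nullable, take FIRST(Block) ∪ {n} = { j, k, n }.
Tail → j Block Primary contributes {j}.
From Tail → Factor: add FIRST(Factor) = { j, k, n, '' } (including '' since Factor is nullable).
Union: FIRST(Tail) = { j, k, n, '' }.

{ j, k, n, '' }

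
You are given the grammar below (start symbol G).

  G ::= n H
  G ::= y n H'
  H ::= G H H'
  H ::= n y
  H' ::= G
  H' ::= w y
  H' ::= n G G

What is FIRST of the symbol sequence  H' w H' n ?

Add FIRST(H') = { n, w, y }; H' is not nullable, stop.

{ n, w, y }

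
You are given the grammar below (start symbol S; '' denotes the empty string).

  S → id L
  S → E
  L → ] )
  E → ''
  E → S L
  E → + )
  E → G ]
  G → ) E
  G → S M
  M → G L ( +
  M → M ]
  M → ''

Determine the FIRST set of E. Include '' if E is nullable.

{ ), +, ], id, '' }

E → '' contributes ''.
From E → S L: S nullable, take FIRST(S) ∪ FIRST(L) = { ), +, ], id }.
E → + ) contributes {+}.
From E → G ]: G nullable, take FIRST(G) ∪ {]} = { ), +, ], id }.
Union: FIRST(E) = { ), +, ], id, '' }.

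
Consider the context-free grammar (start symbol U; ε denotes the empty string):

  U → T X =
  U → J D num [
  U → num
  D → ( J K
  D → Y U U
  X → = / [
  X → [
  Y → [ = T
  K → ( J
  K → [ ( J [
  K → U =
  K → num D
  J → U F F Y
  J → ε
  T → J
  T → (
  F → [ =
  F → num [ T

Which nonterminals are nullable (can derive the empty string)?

{ J, T }

Directly nullable (have an ε-production): J.
T → J with every symbol nullable, so T is nullable.
No other nonterminal has a production whose RHS symbols are all nullable.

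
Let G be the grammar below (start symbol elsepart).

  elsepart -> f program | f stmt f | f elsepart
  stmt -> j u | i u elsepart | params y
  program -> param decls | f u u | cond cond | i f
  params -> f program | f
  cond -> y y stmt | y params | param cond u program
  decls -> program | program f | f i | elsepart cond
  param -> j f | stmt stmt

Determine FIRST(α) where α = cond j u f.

Add FIRST(cond) = { f, i, j, y }; cond is not nullable, stop.

{ f, i, j, y }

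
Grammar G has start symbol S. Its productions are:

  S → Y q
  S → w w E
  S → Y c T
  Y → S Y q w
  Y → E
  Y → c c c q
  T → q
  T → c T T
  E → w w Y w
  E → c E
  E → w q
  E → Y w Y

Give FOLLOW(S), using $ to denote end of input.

S is the start symbol, so $ ∈ FOLLOW(S).
In Y → S Y q w: add FIRST(Y q w) = { c, w }.
Union: FOLLOW(S) = { $, c, w }.

{ $, c, w }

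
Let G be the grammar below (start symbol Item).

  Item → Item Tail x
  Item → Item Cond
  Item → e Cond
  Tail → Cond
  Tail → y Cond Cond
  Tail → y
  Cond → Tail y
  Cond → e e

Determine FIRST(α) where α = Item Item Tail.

{ e }

Add FIRST(Item) = { e }; Item is not nullable, stop.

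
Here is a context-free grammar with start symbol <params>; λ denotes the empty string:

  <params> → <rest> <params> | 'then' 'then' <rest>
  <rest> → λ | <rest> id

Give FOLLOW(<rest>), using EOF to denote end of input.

{ EOF, 'then', id }

In <params> → <rest> <params>: add FIRST(<params>) = { 'then', id }.
In <params> → 'then' 'then' <rest>: <rest> is at the end, add FOLLOW(<params>) = { EOF }.
In <rest> → <rest> id: add FIRST(id) = { id }.
Union: FOLLOW(<rest>) = { EOF, 'then', id }.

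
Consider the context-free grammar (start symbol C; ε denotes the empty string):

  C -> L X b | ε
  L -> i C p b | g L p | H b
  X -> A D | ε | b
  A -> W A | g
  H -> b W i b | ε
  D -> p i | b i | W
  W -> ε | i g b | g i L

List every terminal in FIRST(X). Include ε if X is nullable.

{ b, g, i, ε }

From X -> A D: add FIRST(A) = { g, i }.
X -> ε contributes ε.
X -> b contributes {b}.
Union: FIRST(X) = { b, g, i, ε }.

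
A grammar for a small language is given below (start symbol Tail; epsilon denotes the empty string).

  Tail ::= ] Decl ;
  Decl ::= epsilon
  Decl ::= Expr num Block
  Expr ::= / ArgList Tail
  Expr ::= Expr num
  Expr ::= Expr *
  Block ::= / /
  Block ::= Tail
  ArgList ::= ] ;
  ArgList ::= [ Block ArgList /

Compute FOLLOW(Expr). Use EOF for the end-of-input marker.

In Decl ::= Expr num Block: add FIRST(num Block) = { num }.
In Expr ::= Expr num: add FIRST(num) = { num }.
In Expr ::= Expr *: add FIRST(*) = { * }.
Union: FOLLOW(Expr) = { *, num }.

{ *, num }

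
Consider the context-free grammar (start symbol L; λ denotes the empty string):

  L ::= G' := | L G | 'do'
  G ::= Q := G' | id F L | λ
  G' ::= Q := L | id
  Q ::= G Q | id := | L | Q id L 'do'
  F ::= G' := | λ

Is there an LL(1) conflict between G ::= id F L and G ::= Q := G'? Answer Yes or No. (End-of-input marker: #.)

FIRST(id F L) = { id } and FIRST(Q := G') = { 'do', id }.
Both contain id, so the two alternatives are not disjoint — LL(1) conflict.

Yes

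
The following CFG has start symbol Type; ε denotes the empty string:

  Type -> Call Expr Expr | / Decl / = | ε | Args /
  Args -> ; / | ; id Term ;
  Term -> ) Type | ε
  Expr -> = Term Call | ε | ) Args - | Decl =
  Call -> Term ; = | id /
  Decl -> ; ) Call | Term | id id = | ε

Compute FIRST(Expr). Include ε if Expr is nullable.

{ ), ;, =, id, ε }

Expr -> = Term Call contributes {=}.
Expr -> ε contributes ε.
Expr -> ) Args - contributes {)}.
From Expr -> Decl =: Decl nullable, take FIRST(Decl) ∪ {=} = { ), ;, =, id }.
Union: FIRST(Expr) = { ), ;, =, id, ε }.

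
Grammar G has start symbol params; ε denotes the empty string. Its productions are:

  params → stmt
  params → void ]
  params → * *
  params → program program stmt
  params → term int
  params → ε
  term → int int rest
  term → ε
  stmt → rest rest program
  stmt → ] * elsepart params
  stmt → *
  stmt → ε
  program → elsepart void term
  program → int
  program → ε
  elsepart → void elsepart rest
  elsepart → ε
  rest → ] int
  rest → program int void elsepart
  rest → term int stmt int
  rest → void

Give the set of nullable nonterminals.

Directly nullable (have an ε-production): params, term, stmt, program, elsepart.
No other nonterminal has a production whose RHS symbols are all nullable.

{ elsepart, params, program, stmt, term }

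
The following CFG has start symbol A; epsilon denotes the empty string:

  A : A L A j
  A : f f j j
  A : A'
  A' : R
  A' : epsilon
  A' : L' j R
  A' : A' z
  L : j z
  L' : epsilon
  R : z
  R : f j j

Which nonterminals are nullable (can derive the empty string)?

{ A, A', L' }

Directly nullable (have an epsilon-production): A', L'.
A : A' with every symbol nullable, so A is nullable.
No other nonterminal has a production whose RHS symbols are all nullable.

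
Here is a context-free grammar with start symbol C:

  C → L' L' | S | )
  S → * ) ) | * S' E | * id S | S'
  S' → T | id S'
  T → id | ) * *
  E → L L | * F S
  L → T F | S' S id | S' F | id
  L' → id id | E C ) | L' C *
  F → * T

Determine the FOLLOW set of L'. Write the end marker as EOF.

In C → L' L': add FIRST(L') = { ), *, id }.
In C → L' L': L' is at the end, add FOLLOW(C) = { EOF, ), * }.
In L' → L' C *: add FIRST(C *) = { ), *, id }.
Union: FOLLOW(L') = { EOF, ), *, id }.

{ EOF, ), *, id }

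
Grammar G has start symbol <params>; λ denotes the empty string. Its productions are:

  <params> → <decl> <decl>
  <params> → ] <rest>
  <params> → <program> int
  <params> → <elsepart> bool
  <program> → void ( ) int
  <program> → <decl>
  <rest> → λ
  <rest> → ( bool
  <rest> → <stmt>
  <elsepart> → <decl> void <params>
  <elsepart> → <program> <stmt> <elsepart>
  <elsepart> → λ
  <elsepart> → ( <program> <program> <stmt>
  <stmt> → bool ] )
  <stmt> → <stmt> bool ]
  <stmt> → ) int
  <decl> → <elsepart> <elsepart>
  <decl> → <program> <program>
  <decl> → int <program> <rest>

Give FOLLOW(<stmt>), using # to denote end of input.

{ #, (, ), bool, int, void }

In <rest> → <stmt>: <stmt> is at the end, add FOLLOW(<rest>) = { #, (, ), bool, int, void }.
In <elsepart> → <program> <stmt> <elsepart>: add FIRST(<elsepart>)\{λ} = { (, ), bool, int, void }.
  Since <elsepart> is nullable, also add FOLLOW(<elsepart>) = { #, (, ), bool, int, void }.
In <elsepart> → ( <program> <program> <stmt>: <stmt> is at the end, add FOLLOW(<elsepart>) = { #, (, ), bool, int, void }.
In <stmt> → <stmt> bool ]: add FIRST(bool ]) = { bool }.
Union: FOLLOW(<stmt>) = { #, (, ), bool, int, void }.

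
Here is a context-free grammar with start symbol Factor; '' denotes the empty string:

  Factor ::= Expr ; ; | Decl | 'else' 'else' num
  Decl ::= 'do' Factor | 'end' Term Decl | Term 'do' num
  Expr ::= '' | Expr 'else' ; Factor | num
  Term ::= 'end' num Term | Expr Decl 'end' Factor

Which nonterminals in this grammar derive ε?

Directly nullable (have an ''-production): Expr.
No other nonterminal has a production whose RHS symbols are all nullable.

{ Expr }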